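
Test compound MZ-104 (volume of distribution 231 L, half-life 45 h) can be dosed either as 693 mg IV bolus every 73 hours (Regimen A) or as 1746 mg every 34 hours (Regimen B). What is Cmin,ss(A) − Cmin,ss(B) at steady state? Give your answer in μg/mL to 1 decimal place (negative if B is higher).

-9.5 μg/mL

Regimen A: f = (1/2)^(73/45) ≈ 0.3248; Cmin,ss = (693/231)·f/(1−f) ≈ 1.443 μg/mL.
Regimen B: f = (1/2)^(34/45) ≈ 0.5923; Cmin,ss = (1746/231)·f/(1−f) ≈ 10.981 μg/mL.
Difference ≈ 1.443 − 10.981 ≈ -9.538 μg/mL.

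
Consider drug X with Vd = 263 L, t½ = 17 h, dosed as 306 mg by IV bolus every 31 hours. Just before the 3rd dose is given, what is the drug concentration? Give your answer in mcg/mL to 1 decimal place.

0.4 mcg/mL

f = (1/2)^(τ/t½) = (1/2)^(31/17) ≈ 0.2825.
C₀ = D/Vd = 306/263 ≈ 1.163 mcg/mL.
Before the 3rd dose, 2 doses have been given. Superposition: Cmin = C₀·(f + f²).
≈ 1.163 × (0.2825 + 0.0798) ≈ 1.163 × 0.3623 ≈ 0.421 mcg/mL.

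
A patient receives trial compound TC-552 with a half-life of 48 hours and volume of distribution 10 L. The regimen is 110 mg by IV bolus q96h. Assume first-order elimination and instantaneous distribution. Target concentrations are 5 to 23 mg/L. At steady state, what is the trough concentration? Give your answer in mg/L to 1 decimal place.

The dosing interval is 2 half-lives, so f = 2^(−2) = 0.25.
At steady state, R = 1/(1 − 0.25) = 4/3.
Single-dose peak C₀ = D/Vd = 110/10 = 11 mg/L.
Steady-state peak Cmax,ss = C₀·R = 11 × 4/3 ≈ 14.667 mg/L.
Steady-state trough Cmin,ss = Cmax,ss·f ≈ 14.667 × 0.25 ≈ 3.667 mg/L.
Trough 3.7 mg/L vs MEC 5 mg/L: subtherapeutic.

3.7 mg/L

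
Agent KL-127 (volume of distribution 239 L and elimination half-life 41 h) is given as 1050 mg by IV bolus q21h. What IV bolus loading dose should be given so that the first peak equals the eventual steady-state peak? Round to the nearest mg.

f = (1/2)^(21/41) ≈ 0.701155; accumulation ratio R = 1/(1−f) ≈ 3.34622.
Loading dose to hit Cmax,ss on first dose: D_load = D_maint·R ≈ 1050 × 3.34622 ≈ 3513.53 mg.

3514 mg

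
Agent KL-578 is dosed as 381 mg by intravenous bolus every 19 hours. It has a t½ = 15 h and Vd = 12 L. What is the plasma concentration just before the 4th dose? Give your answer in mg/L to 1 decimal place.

f = (1/2)^(τ/t½) = (1/2)^(19/15) ≈ 0.4156.
C₀ = D/Vd = 381/12 ≈ 31.750 mg/L.
Before the 4th dose, 3 doses have been given. Superposition: Cmin = C₀·(f + f² + … + f^3).
≈ 31.750 × (0.4156 + 0.1727 + 0.0718) ≈ 31.750 × 0.6601 ≈ 20.958 mg/L.

21.0 mg/L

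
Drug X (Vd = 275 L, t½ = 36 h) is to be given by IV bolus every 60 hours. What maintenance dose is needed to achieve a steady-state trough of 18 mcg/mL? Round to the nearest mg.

τ/t½ = 60/36 ≈ 1.6667, so f = (1/2)^(60/36) ≈ 0.314980.
Cmin,ss = (D/Vd)·f/(1−f), so D = Cmin,ss·Vd·(1−f)/f.
D = 18 × 275 × (1−f)/f ≈ 18 × 275 × 2.17480 ≈ 10765.26 mg.

10765 mg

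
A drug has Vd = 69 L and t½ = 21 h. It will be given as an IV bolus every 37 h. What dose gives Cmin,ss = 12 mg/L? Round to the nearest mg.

τ/t½ = 37/21 ≈ 1.7619, so f = (1/2)^(37/21) ≈ 0.294859.
Cmin,ss = (D/Vd)·f/(1−f), so D = Cmin,ss·Vd·(1−f)/f.
D = 12 × 69 × (1−f)/f ≈ 12 × 69 × 2.39145 ≈ 1980.12 mg.

1980 mg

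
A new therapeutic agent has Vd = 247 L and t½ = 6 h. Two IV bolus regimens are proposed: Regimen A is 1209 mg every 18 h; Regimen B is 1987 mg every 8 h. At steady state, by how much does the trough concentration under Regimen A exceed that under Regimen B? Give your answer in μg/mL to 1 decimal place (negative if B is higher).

-4.6 μg/mL

Regimen A: f = (1/2)^(18/6) ≈ 0.1250; Cmin,ss = (1209/247)·f/(1−f) ≈ 0.699 μg/mL.
Regimen B: f = (1/2)^(8/6) ≈ 0.3969; Cmin,ss = (1987/247)·f/(1−f) ≈ 5.294 μg/mL.
Difference ≈ 0.699 − 5.294 ≈ -4.595 μg/mL.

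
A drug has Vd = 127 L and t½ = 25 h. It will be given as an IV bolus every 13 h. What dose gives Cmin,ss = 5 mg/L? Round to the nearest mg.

276 mg

τ/t½ = 13/25 ≈ 0.52, so f = (1/2)^(13/25) ≈ 0.697372.
Cmin,ss = (D/Vd)·f/(1−f), so D = Cmin,ss·Vd·(1−f)/f.
D = 5 × 127 × (1−f)/f ≈ 5 × 127 × 0.43395 ≈ 275.56 mg.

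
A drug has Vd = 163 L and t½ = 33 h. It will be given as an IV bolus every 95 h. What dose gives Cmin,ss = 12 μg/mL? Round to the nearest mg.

12431 mg

τ/t½ = 95/33 ≈ 2.8788, so f = (1/2)^(95/33) ≈ 0.135956.
Cmin,ss = (D/Vd)·f/(1−f), so D = Cmin,ss·Vd·(1−f)/f.
D = 12 × 163 × (1−f)/f ≈ 12 × 163 × 6.35532 ≈ 12431.01 mg.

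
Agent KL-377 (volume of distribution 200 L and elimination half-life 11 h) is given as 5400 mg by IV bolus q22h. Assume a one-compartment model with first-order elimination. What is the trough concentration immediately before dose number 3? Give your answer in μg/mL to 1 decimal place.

8.4 μg/mL

f = (1/2)^(τ/t½) = (1/2)^(22/11) ≈ 0.2500.
C₀ = D/Vd = 5400/200 ≈ 27.000 μg/mL.
Before the 3rd dose, 2 doses have been given. Superposition: Cmin = C₀·(f + f²).
≈ 27.000 × (0.2500 + 0.0625) ≈ 27.000 × 0.3125 ≈ 8.438 μg/mL.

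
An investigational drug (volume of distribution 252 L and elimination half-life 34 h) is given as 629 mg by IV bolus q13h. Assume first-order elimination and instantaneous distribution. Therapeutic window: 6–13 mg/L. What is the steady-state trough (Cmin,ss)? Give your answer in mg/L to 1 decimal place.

8.2 mg/L

Over one 13-h interval, 13/34 ≈ 0.38235 half-lives elapse, leaving f ≈ 0.7672 of each dose.
Each bolus raises the concentration by D/Vd = 629/252 ≈ 2.496 mg/L.
Steady-state trough Cmin,ss = C₀·f/(1−f) ≈ 2.496 × 0.7672/0.2328 ≈ 8.226 mg/L.
Trough 8.2 mg/L vs MEC 6 mg/L: adequate.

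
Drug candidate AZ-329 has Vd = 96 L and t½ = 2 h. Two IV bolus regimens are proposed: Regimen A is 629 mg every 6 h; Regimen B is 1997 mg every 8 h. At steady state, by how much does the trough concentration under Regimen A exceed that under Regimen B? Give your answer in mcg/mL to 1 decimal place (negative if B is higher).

-0.5 mcg/mL

Regimen A: f = (1/2)^(6/2) ≈ 0.1250; Cmin,ss = (629/96)·f/(1−f) ≈ 0.936 mcg/mL.
Regimen B: f = (1/2)^(8/2) ≈ 0.0625; Cmin,ss = (1997/96)·f/(1−f) ≈ 1.387 mcg/mL.
Difference ≈ 0.936 − 1.387 ≈ -0.451 mcg/mL.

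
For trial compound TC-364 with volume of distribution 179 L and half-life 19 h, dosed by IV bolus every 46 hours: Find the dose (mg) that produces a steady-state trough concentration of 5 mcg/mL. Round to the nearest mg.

τ/t½ = 46/19 ≈ 2.4211, so f = (1/2)^(46/19) ≈ 0.186720.
Cmin,ss = (D/Vd)·f/(1−f), so D = Cmin,ss·Vd·(1−f)/f.
D = 5 × 179 × (1−f)/f ≈ 5 × 179 × 4.35561 ≈ 3898.27 mg.

3898 mg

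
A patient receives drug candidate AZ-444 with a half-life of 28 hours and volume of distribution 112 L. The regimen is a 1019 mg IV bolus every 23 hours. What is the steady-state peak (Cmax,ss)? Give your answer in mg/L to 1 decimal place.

k = ln2/t½ = ln2/28 ≈ 0.024755 h⁻¹; fraction remaining f = e^(−kτ) = e^(−0.024755×23) ≈ 0.5659.
At steady state, accumulation factor R = 1/(1 − e^(−kτ)) ≈ 2.3036.
Each bolus raises the concentration by D/Vd = 1019/112 ≈ 9.098 mg/L.
Cmax,ss = C₀/(1 − f) ≈ 9.098/0.4341 ≈ 20.958 mg/L.

21.0 mg/L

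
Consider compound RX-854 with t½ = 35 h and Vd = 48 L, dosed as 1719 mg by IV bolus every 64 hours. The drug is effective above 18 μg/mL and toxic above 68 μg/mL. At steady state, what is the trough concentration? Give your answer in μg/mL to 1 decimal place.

k = ln2/t½ = ln2/35 ≈ 0.019804 h⁻¹; fraction remaining f = e^(−kτ) = e^(−0.019804×64) ≈ 0.2815.
At steady state, accumulation factor R = 1/(1 − e^(−kτ)) ≈ 1.3918.
Each bolus raises the concentration by D/Vd = 1719/48 ≈ 35.812 μg/mL.
Cmax,ss = C₀/(1 − f) ≈ 35.812/0.7185 ≈ 49.843 μg/mL.
Steady-state trough Cmin,ss = Cmax,ss·f ≈ 49.843 × 0.2815 ≈ 14.031 μg/mL.
Trough 14.0 μg/mL vs MEC 18 μg/mL: subtherapeutic.

14.0 μg/mL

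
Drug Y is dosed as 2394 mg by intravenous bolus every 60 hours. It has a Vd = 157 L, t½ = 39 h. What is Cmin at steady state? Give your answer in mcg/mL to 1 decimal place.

k = ln2/t½ = ln2/39 ≈ 0.017773 h⁻¹; fraction remaining f = e^(−kτ) = e^(−0.017773×60) ≈ 0.3443.
At steady state, accumulation factor R = 1/(1 − e^(−kτ)) ≈ 1.5251.
Single-dose peak C₀ = D/Vd = 2394/157 ≈ 15.248 mcg/mL.
Cmax,ss = C₀/(1 − f) ≈ 15.248/0.6557 ≈ 23.255 mcg/mL.
One interval later, Cmin,ss = Cmax,ss·e^(−kτ) ≈ 23.255 × 0.3443 ≈ 8.007 mcg/mL.

8.0 mcg/mL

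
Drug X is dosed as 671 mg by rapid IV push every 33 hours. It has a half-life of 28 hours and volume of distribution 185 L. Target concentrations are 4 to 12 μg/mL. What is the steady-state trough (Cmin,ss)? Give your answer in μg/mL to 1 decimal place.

2.9 μg/mL

k = ln2/t½ = ln2/28 ≈ 0.024755 h⁻¹; fraction remaining f = e^(−kτ) = e^(−0.024755×33) ≈ 0.4418.
Each bolus raises the concentration by D/Vd = 671/185 ≈ 3.627 μg/mL.
Steady-state trough Cmin,ss = C₀·f/(1−f) ≈ 3.627 × 0.4418/0.5582 ≈ 2.871 μg/mL.
Trough 2.9 μg/mL vs MEC 4 μg/mL: subtherapeutic.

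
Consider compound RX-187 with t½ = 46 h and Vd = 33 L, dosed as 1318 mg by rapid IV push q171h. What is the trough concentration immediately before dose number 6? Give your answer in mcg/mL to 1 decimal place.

3.3 mcg/mL

f = (1/2)^(τ/t½) = (1/2)^(171/46) ≈ 0.0760.
C₀ = D/Vd = 1318/33 ≈ 39.939 mcg/mL.
Before the 6th dose, 5 doses have been given. Superposition: Cmin = C₀·(f + f² + … + f^5).
≈ 39.939 × (0.0760 + 0.0058 + 0.0004 + 0.0000 + 0.0000) ≈ 39.939 × 0.0822 ≈ 3.283 mcg/mL.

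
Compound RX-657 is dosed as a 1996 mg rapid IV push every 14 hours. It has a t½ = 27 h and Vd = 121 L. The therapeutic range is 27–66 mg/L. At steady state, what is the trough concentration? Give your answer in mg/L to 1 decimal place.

38.1 mg/L

Over one 14-h interval, 14/27 ≈ 0.51852 half-lives elapse, leaving f ≈ 0.6981 of each dose.
Single-dose peak C₀ = D/Vd = 1996/121 ≈ 16.496 mg/L.
Steady-state trough Cmin,ss = C₀·f/(1−f) ≈ 16.496 × 0.6981/0.3019 ≈ 38.145 mg/L.
Trough 38.1 mg/L vs MEC 27 mg/L: adequate.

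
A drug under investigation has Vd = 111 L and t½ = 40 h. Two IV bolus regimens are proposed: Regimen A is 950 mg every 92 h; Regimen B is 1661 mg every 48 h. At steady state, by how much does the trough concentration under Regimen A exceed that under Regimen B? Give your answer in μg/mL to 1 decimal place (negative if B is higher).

Regimen A: f = (1/2)^(92/40) ≈ 0.2031; Cmin,ss = (950/111)·f/(1−f) ≈ 2.181 μg/mL.
Regimen B: f = (1/2)^(48/40) ≈ 0.4353; Cmin,ss = (1661/111)·f/(1−f) ≈ 11.535 μg/mL.
Difference ≈ 2.181 − 11.535 ≈ -9.354 μg/mL.

-9.4 μg/mL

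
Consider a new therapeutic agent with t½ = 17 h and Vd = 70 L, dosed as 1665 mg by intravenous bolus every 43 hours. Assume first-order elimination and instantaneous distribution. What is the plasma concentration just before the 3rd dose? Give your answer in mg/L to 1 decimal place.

4.8 mg/L

f = (1/2)^(τ/t½) = (1/2)^(43/17) ≈ 0.1732.
C₀ = D/Vd = 1665/70 ≈ 23.786 mg/L.
Before the 3rd dose, 2 doses have been given. Superposition: Cmin = C₀·(f + f²).
≈ 23.786 × (0.1732 + 0.0300) ≈ 23.786 × 0.2032 ≈ 4.833 mg/L.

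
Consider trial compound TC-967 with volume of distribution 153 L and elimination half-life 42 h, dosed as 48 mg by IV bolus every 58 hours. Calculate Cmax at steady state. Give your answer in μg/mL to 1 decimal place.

0.5 μg/mL

τ/t½ = 58/42 ≈ 1.381, so fraction remaining f = (1/2)^(58/42) ≈ 0.3840.
Accumulation ratio R = 1/(1 − f) ≈ 1/0.6160 ≈ 1.6234.
Single-dose peak C₀ = D/Vd = 48/153 ≈ 0.314 μg/mL.
Steady-state peak Cmax,ss = C₀·R ≈ 0.314 × 1.6234 ≈ 0.510 μg/mL.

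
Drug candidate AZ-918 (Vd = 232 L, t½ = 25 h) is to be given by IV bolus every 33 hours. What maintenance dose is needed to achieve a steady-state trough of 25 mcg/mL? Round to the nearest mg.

τ/t½ = 33/25 ≈ 1.32, so f = (1/2)^(33/25) ≈ 0.400535.
Cmin,ss = (D/Vd)·f/(1−f), so D = Cmin,ss·Vd·(1−f)/f.
D = 25 × 232 × (1−f)/f ≈ 25 × 232 × 1.49666 ≈ 8680.63 mg.

8681 mg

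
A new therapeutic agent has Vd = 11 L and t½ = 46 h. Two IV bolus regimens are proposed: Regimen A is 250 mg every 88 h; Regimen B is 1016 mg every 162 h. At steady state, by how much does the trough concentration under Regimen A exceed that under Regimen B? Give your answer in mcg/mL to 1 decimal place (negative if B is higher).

Regimen A: f = (1/2)^(88/46) ≈ 0.2655; Cmin,ss = (250/11)·f/(1−f) ≈ 8.215 mcg/mL.
Regimen B: f = (1/2)^(162/46) ≈ 0.0871; Cmin,ss = (1016/11)·f/(1−f) ≈ 8.812 mcg/mL.
Difference ≈ 8.215 − 8.812 ≈ -0.597 mcg/mL.

-0.6 mcg/mL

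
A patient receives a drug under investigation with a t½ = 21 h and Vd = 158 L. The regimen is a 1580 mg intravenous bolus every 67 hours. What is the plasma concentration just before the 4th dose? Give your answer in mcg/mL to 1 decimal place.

1.2 mcg/mL

f = (1/2)^(τ/t½) = (1/2)^(67/21) ≈ 0.1095.
C₀ = D/Vd = 1580/158 ≈ 10.000 mcg/mL.
Before the 4th dose, 3 doses have been given. Superposition: Cmin = C₀·(f + f² + … + f^3).
≈ 10.000 × (0.1095 + 0.0120 + 0.0013) ≈ 10.000 × 0.1228 ≈ 1.228 mcg/mL.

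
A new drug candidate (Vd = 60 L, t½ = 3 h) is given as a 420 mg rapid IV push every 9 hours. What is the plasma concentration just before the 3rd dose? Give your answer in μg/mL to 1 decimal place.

f = (1/2)^(τ/t½) = (1/2)^(9/3) ≈ 0.1250.
C₀ = D/Vd = 420/60 ≈ 7.000 μg/mL.
Before the 3rd dose, 2 doses have been given. Superposition: Cmin = C₀·(f + f²).
≈ 7.000 × (0.1250 + 0.0156) ≈ 7.000 × 0.1406 ≈ 0.984 μg/mL.

1.0 μg/mL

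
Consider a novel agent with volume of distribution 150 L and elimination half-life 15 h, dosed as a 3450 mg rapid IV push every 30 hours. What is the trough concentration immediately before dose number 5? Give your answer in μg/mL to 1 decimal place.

7.6 μg/mL

f = (1/2)^(τ/t½) = (1/2)^(30/15) ≈ 0.2500.
C₀ = D/Vd = 3450/150 ≈ 23.000 μg/mL.
Before the 5th dose, 4 doses have been given. Superposition: Cmin = C₀·(f + f² + … + f^4).
≈ 23.000 × (0.2500 + 0.0625 + 0.0156 + 0.0039) ≈ 23.000 × 0.3320 ≈ 7.636 μg/mL.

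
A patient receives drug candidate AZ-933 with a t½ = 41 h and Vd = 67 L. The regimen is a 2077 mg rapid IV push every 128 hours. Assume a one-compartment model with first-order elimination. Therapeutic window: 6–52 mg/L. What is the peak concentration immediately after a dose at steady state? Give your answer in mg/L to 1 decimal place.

35.0 mg/L

k = ln2/t½ = ln2/41 ≈ 0.016906 h⁻¹; fraction remaining f = e^(−kτ) = e^(−0.016906×128) ≈ 0.1149.
Accumulation ratio R = 1/(1 − f) ≈ 1/0.8851 ≈ 1.1298.
Single-dose peak C₀ = D/Vd = 2077/67 ≈ 31.000 mg/L.
Steady-state peak Cmax,ss = C₀·R ≈ 31.000 × 1.1298 ≈ 35.024 mg/L.
Peak 35.0 mg/L vs MTC 52 mg/L: below toxic threshold.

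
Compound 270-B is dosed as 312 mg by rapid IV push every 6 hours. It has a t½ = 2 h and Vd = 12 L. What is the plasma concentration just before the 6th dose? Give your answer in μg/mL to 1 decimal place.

3.7 μg/mL

f = (1/2)^(τ/t½) = (1/2)^(6/2) ≈ 0.1250.
C₀ = D/Vd = 312/12 ≈ 26.000 μg/mL.
Before the 6th dose, 5 doses have been given. Superposition: Cmin = C₀·(f + f² + … + f^5).
≈ 26.000 × (0.1250 + 0.0156 + 0.0020 + 0.0002 + 0.0000) ≈ 26.000 × 0.1428 ≈ 3.713 μg/mL.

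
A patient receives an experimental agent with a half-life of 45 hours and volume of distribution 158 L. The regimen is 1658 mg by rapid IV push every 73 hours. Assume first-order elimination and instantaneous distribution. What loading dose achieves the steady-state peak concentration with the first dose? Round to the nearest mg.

2456 mg

f = (1/2)^(73/45) ≈ 0.324835; accumulation ratio R = 1/(1−f) ≈ 1.48112.
Loading dose to hit Cmax,ss on first dose: D_load = D_maint·R ≈ 1658 × 1.48112 ≈ 2455.70 mg.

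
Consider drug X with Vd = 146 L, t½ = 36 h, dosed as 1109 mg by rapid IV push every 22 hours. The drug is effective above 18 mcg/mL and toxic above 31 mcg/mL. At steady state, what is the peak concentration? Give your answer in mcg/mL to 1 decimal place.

22.0 mcg/mL

Over one 22-h interval, 22/36 ≈ 0.61111 half-lives elapse, leaving f ≈ 0.6547 of each dose.
Accumulation ratio R = 1/(1 − f) ≈ 1/0.3453 ≈ 2.8960.
Each bolus raises the concentration by D/Vd = 1109/146 ≈ 7.596 mcg/mL.
Steady-state peak Cmax,ss = C₀·R ≈ 7.596 × 2.8960 ≈ 21.998 mcg/mL.
Peak 22.0 mcg/mL vs MTC 31 mcg/mL: below toxic threshold.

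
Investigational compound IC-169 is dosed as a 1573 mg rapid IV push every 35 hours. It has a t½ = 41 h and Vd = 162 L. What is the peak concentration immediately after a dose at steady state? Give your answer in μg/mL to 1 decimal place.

21.7 μg/mL

Over one 35-h interval, 35/41 ≈ 0.85366 half-lives elapse, leaving f ≈ 0.5534 of each dose.
At steady state, accumulation factor R = 1/(1 − e^(−kτ)) ≈ 2.2391.
Each bolus raises the concentration by D/Vd = 1573/162 ≈ 9.710 μg/mL.
Steady-state peak Cmax,ss = C₀·R ≈ 9.710 × 2.2391 ≈ 21.742 μg/mL.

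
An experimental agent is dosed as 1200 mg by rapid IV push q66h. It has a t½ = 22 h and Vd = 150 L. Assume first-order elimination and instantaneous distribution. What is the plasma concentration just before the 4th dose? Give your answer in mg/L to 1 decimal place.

1.1 mg/L

f = (1/2)^(τ/t½) = (1/2)^(66/22) ≈ 0.1250.
C₀ = D/Vd = 1200/150 ≈ 8.000 mg/L.
Before the 4th dose, 3 doses have been given. Superposition: Cmin = C₀·(f + f² + … + f^3).
≈ 8.000 × (0.1250 + 0.0156 + 0.0020) ≈ 8.000 × 0.1426 ≈ 1.141 mg/L.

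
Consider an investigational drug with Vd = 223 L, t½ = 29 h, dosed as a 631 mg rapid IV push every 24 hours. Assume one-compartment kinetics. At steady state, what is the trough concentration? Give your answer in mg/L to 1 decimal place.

τ/t½ = 24/29 ≈ 0.82759, so fraction remaining f = (1/2)^(24/29) ≈ 0.5635.
At steady state, accumulation factor R = 1/(1 − e^(−kτ)) ≈ 2.2910.
Each bolus raises the concentration by D/Vd = 631/223 ≈ 2.830 mg/L.
Steady-state peak Cmax,ss = C₀·R ≈ 2.830 × 2.2910 ≈ 6.484 mg/L.
Steady-state trough Cmin,ss = Cmax,ss·f ≈ 6.484 × 0.5635 ≈ 3.654 mg/L.

3.7 mg/L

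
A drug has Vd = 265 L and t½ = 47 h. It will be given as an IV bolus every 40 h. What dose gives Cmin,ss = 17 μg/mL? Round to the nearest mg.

3621 mg

τ/t½ = 40/47 ≈ 0.85106, so f = (1/2)^(40/47) ≈ 0.554376.
Cmin,ss = (D/Vd)·f/(1−f), so D = Cmin,ss·Vd·(1−f)/f.
D = 17 × 265 × (1−f)/f ≈ 17 × 265 × 0.80383 ≈ 3621.25 mg.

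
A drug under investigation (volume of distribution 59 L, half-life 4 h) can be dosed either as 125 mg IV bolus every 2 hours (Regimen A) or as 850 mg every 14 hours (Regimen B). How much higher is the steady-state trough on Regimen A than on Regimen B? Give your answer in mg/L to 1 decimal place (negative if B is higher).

3.7 mg/L

Regimen A: f = (1/2)^(2/4) ≈ 0.7071; Cmin,ss = (125/59)·f/(1−f) ≈ 5.115 mg/L.
Regimen B: f = (1/2)^(14/4) ≈ 0.0884; Cmin,ss = (850/59)·f/(1−f) ≈ 1.397 mg/L.
Difference ≈ 5.115 − 1.397 ≈ 3.718 mg/L.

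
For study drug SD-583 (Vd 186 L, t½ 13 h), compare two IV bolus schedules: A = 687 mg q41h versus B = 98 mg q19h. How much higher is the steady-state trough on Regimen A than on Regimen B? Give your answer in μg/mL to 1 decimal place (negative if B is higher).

0.2 μg/mL

Regimen A: f = (1/2)^(41/13) ≈ 0.1124; Cmin,ss = (687/186)·f/(1−f) ≈ 0.468 μg/mL.
Regimen B: f = (1/2)^(19/13) ≈ 0.3631; Cmin,ss = (98/186)·f/(1−f) ≈ 0.300 μg/mL.
Difference ≈ 0.468 − 0.300 ≈ 0.168 μg/mL.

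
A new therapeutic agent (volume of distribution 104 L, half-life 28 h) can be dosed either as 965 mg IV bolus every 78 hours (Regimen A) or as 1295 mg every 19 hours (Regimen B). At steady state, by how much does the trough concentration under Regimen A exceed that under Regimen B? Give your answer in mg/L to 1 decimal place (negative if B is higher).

Regimen A: f = (1/2)^(78/28) ≈ 0.1450; Cmin,ss = (965/104)·f/(1−f) ≈ 1.574 mg/L.
Regimen B: f = (1/2)^(19/28) ≈ 0.6248; Cmin,ss = (1295/104)·f/(1−f) ≈ 20.736 mg/L.
Difference ≈ 1.574 − 20.736 ≈ -19.162 mg/L.

-19.2 mg/L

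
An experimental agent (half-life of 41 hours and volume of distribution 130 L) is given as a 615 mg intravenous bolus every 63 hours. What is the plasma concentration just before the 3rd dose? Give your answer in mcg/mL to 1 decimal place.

f = (1/2)^(τ/t½) = (1/2)^(63/41) ≈ 0.3447.
C₀ = D/Vd = 615/130 ≈ 4.731 mcg/mL.
Before the 3rd dose, 2 doses have been given. Superposition: Cmin = C₀·(f + f²).
≈ 4.731 × (0.3447 + 0.1188) ≈ 4.731 × 0.4635 ≈ 2.193 mcg/mL.

2.2 mcg/mL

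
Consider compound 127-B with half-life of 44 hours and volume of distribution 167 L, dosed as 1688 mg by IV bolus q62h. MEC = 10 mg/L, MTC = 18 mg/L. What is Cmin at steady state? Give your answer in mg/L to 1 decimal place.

6.1 mg/L

Over one 62-h interval, 62/44 ≈ 1.4091 half-lives elapse, leaving f ≈ 0.3765 of each dose.
Single-dose peak C₀ = D/Vd = 1688/167 ≈ 10.108 mg/L.
Steady-state trough Cmin,ss = C₀·f/(1−f) ≈ 10.108 × 0.3765/0.6235 ≈ 6.104 mg/L.
Trough 6.1 mg/L vs MEC 10 mg/L: subtherapeutic.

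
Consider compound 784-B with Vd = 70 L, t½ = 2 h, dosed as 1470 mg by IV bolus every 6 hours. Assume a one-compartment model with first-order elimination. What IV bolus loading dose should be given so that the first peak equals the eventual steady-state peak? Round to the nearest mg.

1680 mg

f = (1/2)^(6/2) ≈ 0.125000; accumulation ratio R = 1/(1−f) ≈ 1.14286.
Loading dose to hit Cmax,ss on first dose: D_load = D_maint·R ≈ 1470 × 1.14286 ≈ 1680.00 mg.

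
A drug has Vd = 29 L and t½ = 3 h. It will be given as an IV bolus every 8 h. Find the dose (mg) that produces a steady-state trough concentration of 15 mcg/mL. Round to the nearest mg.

τ/t½ = 8/3 ≈ 2.6667, so f = (1/2)^(8/3) ≈ 0.157490.
Cmin,ss = (D/Vd)·f/(1−f), so D = Cmin,ss·Vd·(1−f)/f.
D = 15 × 29 × (1−f)/f ≈ 15 × 29 × 5.34961 ≈ 2327.08 mg.

2327 mg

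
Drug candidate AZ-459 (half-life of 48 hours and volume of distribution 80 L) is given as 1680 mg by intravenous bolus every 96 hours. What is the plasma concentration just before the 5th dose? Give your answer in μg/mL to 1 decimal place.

7.0 μg/mL

f = (1/2)^(τ/t½) = (1/2)^(96/48) ≈ 0.2500.
C₀ = D/Vd = 1680/80 ≈ 21.000 μg/mL.
Before the 5th dose, 4 doses have been given. Superposition: Cmin = C₀·(f + f² + … + f^4).
≈ 21.000 × (0.2500 + 0.0625 + 0.0156 + 0.0039) ≈ 21.000 × 0.3320 ≈ 6.972 μg/mL.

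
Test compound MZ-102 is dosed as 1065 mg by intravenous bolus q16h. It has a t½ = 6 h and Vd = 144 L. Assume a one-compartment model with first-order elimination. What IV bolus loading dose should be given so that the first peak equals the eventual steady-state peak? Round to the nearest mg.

f = (1/2)^(16/6) ≈ 0.157490; accumulation ratio R = 1/(1−f) ≈ 1.18693.
Loading dose to hit Cmax,ss on first dose: D_load = D_maint·R ≈ 1065 × 1.18693 ≈ 1264.08 mg.

1264 mg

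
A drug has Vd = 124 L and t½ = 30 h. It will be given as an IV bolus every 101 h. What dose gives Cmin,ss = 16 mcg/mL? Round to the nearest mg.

τ/t½ = 101/30 ≈ 3.3667, so f = (1/2)^(101/30) ≈ 0.096947.
Cmin,ss = (D/Vd)·f/(1−f), so D = Cmin,ss·Vd·(1−f)/f.
D = 16 × 124 × (1−f)/f ≈ 16 × 124 × 9.31491 ≈ 18480.78 mg.

18481 mg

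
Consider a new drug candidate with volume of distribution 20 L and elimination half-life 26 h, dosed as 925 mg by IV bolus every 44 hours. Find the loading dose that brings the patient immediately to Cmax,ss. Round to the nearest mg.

f = (1/2)^(44/26) ≈ 0.309432; accumulation ratio R = 1/(1−f) ≈ 1.44808.
Loading dose to hit Cmax,ss on first dose: D_load = D_maint·R ≈ 925 × 1.44808 ≈ 1339.47 mg.

1339 mg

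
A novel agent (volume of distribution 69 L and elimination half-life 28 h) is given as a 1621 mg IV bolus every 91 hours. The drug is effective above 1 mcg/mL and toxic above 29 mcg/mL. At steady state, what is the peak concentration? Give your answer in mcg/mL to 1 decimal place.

τ/t½ = 91/28 ≈ 3.25, so fraction remaining f = (1/2)^(91/28) ≈ 0.1051.
At steady state, accumulation factor R = 1/(1 − e^(−kτ)) ≈ 1.1174.
Each bolus raises the concentration by D/Vd = 1621/69 ≈ 23.493 mcg/mL.
Cmax,ss = C₀/(1 − f) ≈ 23.493/0.8949 ≈ 26.252 mcg/mL.
Peak 26.3 mcg/mL vs MTC 29 mcg/mL: below toxic threshold.

26.3 mcg/mL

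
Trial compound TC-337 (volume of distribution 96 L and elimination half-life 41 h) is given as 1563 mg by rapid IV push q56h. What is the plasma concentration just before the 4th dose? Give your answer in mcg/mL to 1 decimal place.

f = (1/2)^(τ/t½) = (1/2)^(56/41) ≈ 0.3880.
C₀ = D/Vd = 1563/96 ≈ 16.281 mcg/mL.
Before the 4th dose, 3 doses have been given. Superposition: Cmin = C₀·(f + f² + … + f^3).
≈ 16.281 × (0.3880 + 0.1505 + 0.0584) ≈ 16.281 × 0.5969 ≈ 9.718 mcg/mL.

9.7 mcg/mL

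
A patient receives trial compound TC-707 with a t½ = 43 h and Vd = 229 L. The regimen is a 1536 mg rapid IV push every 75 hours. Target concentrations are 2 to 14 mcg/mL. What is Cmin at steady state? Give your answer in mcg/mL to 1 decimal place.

Over one 75-h interval, 75/43 ≈ 1.7442 half-lives elapse, leaving f ≈ 0.2985 of each dose.
Accumulation ratio R = 1/(1 − f) ≈ 1/0.7015 ≈ 1.4255.
Single-dose peak C₀ = D/Vd = 1536/229 ≈ 6.707 mcg/mL.
Cmax,ss = C₀/(1 − f) ≈ 6.707/0.7015 ≈ 9.561 mcg/mL.
One interval later, Cmin,ss = Cmax,ss·e^(−kτ) ≈ 9.561 × 0.2985 ≈ 2.854 mcg/mL.
Trough 2.9 mcg/mL vs MEC 2 mcg/mL: adequate.

2.9 mcg/mL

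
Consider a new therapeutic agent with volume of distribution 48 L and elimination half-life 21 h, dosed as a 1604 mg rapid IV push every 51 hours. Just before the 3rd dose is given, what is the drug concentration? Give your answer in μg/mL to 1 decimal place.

f = (1/2)^(τ/t½) = (1/2)^(51/21) ≈ 0.1857.
C₀ = D/Vd = 1604/48 ≈ 33.417 μg/mL.
Before the 3rd dose, 2 doses have been given. Superposition: Cmin = C₀·(f + f²).
≈ 33.417 × (0.1857 + 0.0345) ≈ 33.417 × 0.2202 ≈ 7.358 μg/mL.

7.4 μg/mL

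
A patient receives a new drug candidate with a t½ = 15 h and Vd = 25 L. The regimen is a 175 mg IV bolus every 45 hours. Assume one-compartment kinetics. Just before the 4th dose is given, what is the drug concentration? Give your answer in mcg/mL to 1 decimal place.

1.0 mcg/mL

f = (1/2)^(τ/t½) = (1/2)^(45/15) ≈ 0.1250.
C₀ = D/Vd = 175/25 ≈ 7.000 mcg/mL.
Before the 4th dose, 3 doses have been given. Superposition: Cmin = C₀·(f + f² + … + f^3).
≈ 7.000 × (0.1250 + 0.0156 + 0.0020) ≈ 7.000 × 0.1426 ≈ 0.998 mcg/mL.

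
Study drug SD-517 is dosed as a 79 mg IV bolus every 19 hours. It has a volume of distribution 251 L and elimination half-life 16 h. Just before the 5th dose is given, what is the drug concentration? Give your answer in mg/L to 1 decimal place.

f = (1/2)^(τ/t½) = (1/2)^(19/16) ≈ 0.4391.
C₀ = D/Vd = 79/251 ≈ 0.315 mg/L.
Before the 5th dose, 4 doses have been given. Superposition: Cmin = C₀·(f + f² + … + f^4).
≈ 0.315 × (0.4391 + 0.1928 + 0.0847 + 0.0372) ≈ 0.315 × 0.7538 ≈ 0.237 mg/L.

0.2 mg/L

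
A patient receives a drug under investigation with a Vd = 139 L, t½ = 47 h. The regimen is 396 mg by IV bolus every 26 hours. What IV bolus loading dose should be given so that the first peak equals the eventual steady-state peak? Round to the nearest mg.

1243 mg

f = (1/2)^(26/47) ≈ 0.681511; accumulation ratio R = 1/(1−f) ≈ 3.13983.
Loading dose to hit Cmax,ss on first dose: D_load = D_maint·R ≈ 396 × 3.13983 ≈ 1243.37 mg.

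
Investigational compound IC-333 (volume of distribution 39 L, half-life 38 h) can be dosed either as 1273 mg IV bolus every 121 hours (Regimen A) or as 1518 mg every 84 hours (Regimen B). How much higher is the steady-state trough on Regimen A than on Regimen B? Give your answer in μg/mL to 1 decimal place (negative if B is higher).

-6.7 μg/mL

Regimen A: f = (1/2)^(121/38) ≈ 0.1100; Cmin,ss = (1273/39)·f/(1−f) ≈ 4.034 μg/mL.
Regimen B: f = (1/2)^(84/38) ≈ 0.2161; Cmin,ss = (1518/39)·f/(1−f) ≈ 10.730 μg/mL.
Difference ≈ 4.034 − 10.730 ≈ -6.696 μg/mL.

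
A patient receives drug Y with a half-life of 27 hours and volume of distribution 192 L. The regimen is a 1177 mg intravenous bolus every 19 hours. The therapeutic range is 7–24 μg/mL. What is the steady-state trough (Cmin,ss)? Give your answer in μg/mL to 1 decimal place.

9.8 μg/mL

τ/t½ = 19/27 ≈ 0.7037, so fraction remaining f = (1/2)^(19/27) ≈ 0.6140.
Accumulation ratio R = 1/(1 − f) ≈ 1/0.3860 ≈ 2.5907.
Each bolus raises the concentration by D/Vd = 1177/192 ≈ 6.130 μg/mL.
Steady-state peak Cmax,ss = C₀·R ≈ 6.130 × 2.5907 ≈ 15.881 μg/mL.
Steady-state trough Cmin,ss = Cmax,ss·f ≈ 15.881 × 0.6140 ≈ 9.751 μg/mL.
Trough 9.8 μg/mL vs MEC 7 μg/mL: adequate.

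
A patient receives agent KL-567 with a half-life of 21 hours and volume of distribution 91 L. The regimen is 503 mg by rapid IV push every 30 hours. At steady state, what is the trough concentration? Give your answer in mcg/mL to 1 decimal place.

k = ln2/t½ = ln2/21 ≈ 0.033007 h⁻¹; fraction remaining f = e^(−kτ) = e^(−0.033007×30) ≈ 0.3715.
Accumulation ratio R = 1/(1 − f) ≈ 1/0.6285 ≈ 1.5911.
Each bolus raises the concentration by D/Vd = 503/91 ≈ 5.527 mcg/mL.
Steady-state peak Cmax,ss = C₀·R ≈ 5.527 × 1.5911 ≈ 8.794 mcg/mL.
One interval later, Cmin,ss = Cmax,ss·e^(−kτ) ≈ 8.794 × 0.3715 ≈ 3.267 mcg/mL.

3.3 mcg/mL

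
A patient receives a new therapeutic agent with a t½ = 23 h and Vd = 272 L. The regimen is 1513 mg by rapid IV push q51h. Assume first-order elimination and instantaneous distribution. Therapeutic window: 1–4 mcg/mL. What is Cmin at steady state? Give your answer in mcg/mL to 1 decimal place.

1.5 mcg/mL

τ/t½ = 51/23 ≈ 2.2174, so fraction remaining f = (1/2)^(51/23) ≈ 0.2150.
Accumulation ratio R = 1/(1 − f) ≈ 1/0.7850 ≈ 1.2739.
Each bolus raises the concentration by D/Vd = 1513/272 ≈ 5.562 mcg/mL.
Steady-state peak Cmax,ss = C₀·R ≈ 5.562 × 1.2739 ≈ 7.085 mcg/mL.
One interval later, Cmin,ss = Cmax,ss·e^(−kτ) ≈ 7.085 × 0.2150 ≈ 1.523 mcg/mL.
Trough 1.5 mcg/mL vs MEC 1 mcg/mL: adequate.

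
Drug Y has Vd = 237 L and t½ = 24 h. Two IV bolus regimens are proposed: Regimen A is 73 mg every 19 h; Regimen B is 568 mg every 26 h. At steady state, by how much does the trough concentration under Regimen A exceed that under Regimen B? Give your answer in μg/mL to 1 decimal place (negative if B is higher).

-1.7 μg/mL

Regimen A: f = (1/2)^(19/24) ≈ 0.5777; Cmin,ss = (73/237)·f/(1−f) ≈ 0.421 μg/mL.
Regimen B: f = (1/2)^(26/24) ≈ 0.4719; Cmin,ss = (568/237)·f/(1−f) ≈ 2.142 μg/mL.
Difference ≈ 0.421 − 2.142 ≈ -1.721 μg/mL.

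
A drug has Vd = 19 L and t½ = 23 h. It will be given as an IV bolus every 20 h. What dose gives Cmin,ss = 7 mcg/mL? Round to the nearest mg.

110 mg

τ/t½ = 20/23 ≈ 0.86957, so f = (1/2)^(20/23) ≈ 0.547312.
Cmin,ss = (D/Vd)·f/(1−f), so D = Cmin,ss·Vd·(1−f)/f.
D = 7 × 19 × (1−f)/f ≈ 7 × 19 × 0.82711 ≈ 110.01 mg.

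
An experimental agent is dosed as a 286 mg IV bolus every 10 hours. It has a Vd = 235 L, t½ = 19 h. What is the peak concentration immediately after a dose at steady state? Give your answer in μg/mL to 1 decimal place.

τ/t½ = 10/19 ≈ 0.52632, so fraction remaining f = (1/2)^(10/19) ≈ 0.6943.
At steady state, accumulation factor R = 1/(1 − e^(−kτ)) ≈ 3.2712.
Single-dose peak C₀ = D/Vd = 286/235 ≈ 1.217 μg/mL.
Steady-state peak Cmax,ss = C₀·R ≈ 1.217 × 3.2712 ≈ 3.981 μg/mL.

4.0 μg/mL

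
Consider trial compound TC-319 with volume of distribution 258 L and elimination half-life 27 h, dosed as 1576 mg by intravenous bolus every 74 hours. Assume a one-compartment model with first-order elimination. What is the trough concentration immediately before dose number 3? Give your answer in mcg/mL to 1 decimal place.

f = (1/2)^(τ/t½) = (1/2)^(74/27) ≈ 0.1496.
C₀ = D/Vd = 1576/258 ≈ 6.109 mcg/mL.
Before the 3rd dose, 2 doses have been given. Superposition: Cmin = C₀·(f + f²).
≈ 6.109 × (0.1496 + 0.0224) ≈ 6.109 × 0.1720 ≈ 1.051 mcg/mL.

1.1 mcg/mL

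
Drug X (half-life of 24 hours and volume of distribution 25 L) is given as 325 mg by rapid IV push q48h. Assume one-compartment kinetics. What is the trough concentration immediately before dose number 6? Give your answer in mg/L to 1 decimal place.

4.3 mg/L

f = (1/2)^(τ/t½) = (1/2)^(48/24) ≈ 0.2500.
C₀ = D/Vd = 325/25 ≈ 13.000 mg/L.
Before the 6th dose, 5 doses have been given. Superposition: Cmin = C₀·(f + f² + … + f^5).
≈ 13.000 × (0.2500 + 0.0625 + 0.0156 + 0.0039 + 0.0010) ≈ 13.000 × 0.3330 ≈ 4.329 mg/L.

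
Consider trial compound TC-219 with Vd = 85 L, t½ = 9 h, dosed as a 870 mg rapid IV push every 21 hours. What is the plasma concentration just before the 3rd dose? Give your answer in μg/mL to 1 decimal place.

f = (1/2)^(τ/t½) = (1/2)^(21/9) ≈ 0.1984.
C₀ = D/Vd = 870/85 ≈ 10.235 μg/mL.
Before the 3rd dose, 2 doses have been given. Superposition: Cmin = C₀·(f + f²).
≈ 10.235 × (0.1984 + 0.0394) ≈ 10.235 × 0.2378 ≈ 2.434 μg/mL.

2.4 μg/mL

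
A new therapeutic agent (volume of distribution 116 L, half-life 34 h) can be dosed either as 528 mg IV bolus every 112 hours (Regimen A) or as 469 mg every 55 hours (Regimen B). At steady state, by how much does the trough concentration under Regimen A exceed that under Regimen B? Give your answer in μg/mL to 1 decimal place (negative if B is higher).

-1.4 μg/mL

Regimen A: f = (1/2)^(112/34) ≈ 0.1019; Cmin,ss = (528/116)·f/(1−f) ≈ 0.516 μg/mL.
Regimen B: f = (1/2)^(55/34) ≈ 0.3259; Cmin,ss = (469/116)·f/(1−f) ≈ 1.955 μg/mL.
Difference ≈ 0.516 − 1.955 ≈ -1.439 μg/mL.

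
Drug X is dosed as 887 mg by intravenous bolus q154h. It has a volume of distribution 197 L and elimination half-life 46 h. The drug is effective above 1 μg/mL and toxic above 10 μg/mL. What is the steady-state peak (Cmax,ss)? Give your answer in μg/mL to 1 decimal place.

k = ln2/t½ = ln2/46 ≈ 0.015068 h⁻¹; fraction remaining f = e^(−kτ) = e^(−0.015068×154) ≈ 0.0982.
Accumulation ratio R = 1/(1 − f) ≈ 1/0.9018 ≈ 1.1089.
Single-dose peak C₀ = D/Vd = 887/197 ≈ 4.503 μg/mL.
Steady-state peak Cmax,ss = C₀·R ≈ 4.503 × 1.1089 ≈ 4.993 μg/mL.
Peak 5.0 μg/mL vs MTC 10 μg/mL: below toxic threshold.

5.0 μg/mL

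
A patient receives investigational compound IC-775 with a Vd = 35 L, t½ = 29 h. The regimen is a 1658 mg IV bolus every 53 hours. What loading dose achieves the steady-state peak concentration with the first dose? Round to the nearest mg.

f = (1/2)^(53/29) ≈ 0.281736; accumulation ratio R = 1/(1−f) ≈ 1.39225.
Loading dose to hit Cmax,ss on first dose: D_load = D_maint·R ≈ 1658 × 1.39225 ≈ 2308.35 mg.

2308 mg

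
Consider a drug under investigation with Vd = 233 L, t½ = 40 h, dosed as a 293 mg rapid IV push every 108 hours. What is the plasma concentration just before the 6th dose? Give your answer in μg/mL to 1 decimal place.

0.2 μg/mL

f = (1/2)^(τ/t½) = (1/2)^(108/40) ≈ 0.1539.
C₀ = D/Vd = 293/233 ≈ 1.258 μg/mL.
Before the 6th dose, 5 doses have been given. Superposition: Cmin = C₀·(f + f² + … + f^5).
≈ 1.258 × (0.1539 + 0.0237 + 0.0036 + 0.0006 + 0.0001) ≈ 1.258 × 0.1819 ≈ 0.229 μg/mL.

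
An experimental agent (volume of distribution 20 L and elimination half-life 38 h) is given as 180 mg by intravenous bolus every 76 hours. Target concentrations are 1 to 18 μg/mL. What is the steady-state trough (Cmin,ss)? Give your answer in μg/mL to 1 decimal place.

3.0 μg/mL

The dosing interval is 2 half-lives, so f = 2^(−2) = 0.25.
At steady state, R = 1/(1 − 0.25) = 4/3.
Single-dose peak C₀ = D/Vd = 180/20 = 9 μg/mL.
Steady-state peak Cmax,ss = C₀·R = 9 × 4/3 ≈ 12.000 μg/mL.
Steady-state trough Cmin,ss = Cmax,ss·f ≈ 12.000 × 0.25 ≈ 3.000 μg/mL.
Trough 3.0 μg/mL vs MEC 1 μg/mL: adequate.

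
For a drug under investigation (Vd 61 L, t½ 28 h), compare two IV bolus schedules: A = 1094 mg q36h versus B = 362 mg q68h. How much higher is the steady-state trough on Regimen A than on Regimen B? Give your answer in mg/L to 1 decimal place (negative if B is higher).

11.1 mg/L

Regimen A: f = (1/2)^(36/28) ≈ 0.4102; Cmin,ss = (1094/61)·f/(1−f) ≈ 12.473 mg/L.
Regimen B: f = (1/2)^(68/28) ≈ 0.1857; Cmin,ss = (362/61)·f/(1−f) ≈ 1.353 mg/L.
Difference ≈ 12.473 − 1.353 ≈ 11.120 mg/L.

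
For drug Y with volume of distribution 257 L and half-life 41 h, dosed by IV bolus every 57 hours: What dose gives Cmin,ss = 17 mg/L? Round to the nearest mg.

τ/t½ = 57/41 ≈ 1.3902, so f = (1/2)^(57/41) ≈ 0.381500.
Cmin,ss = (D/Vd)·f/(1−f), so D = Cmin,ss·Vd·(1−f)/f.
D = 17 × 257 × (1−f)/f ≈ 17 × 257 × 1.62123 ≈ 7083.15 mg.

7083 mg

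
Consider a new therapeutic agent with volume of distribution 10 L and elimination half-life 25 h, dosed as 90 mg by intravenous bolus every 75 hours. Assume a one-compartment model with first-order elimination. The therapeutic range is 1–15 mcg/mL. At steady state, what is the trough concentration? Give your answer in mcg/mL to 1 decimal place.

1.3 mcg/mL

τ = 75 h = 3 half-lives, so f = (1/2)^3 = 0.125.
At steady state, R = 1/(1 − 0.125) = 8/7.
Single-dose peak C₀ = D/Vd = 90/10 = 9 mcg/mL.
Steady-state peak Cmax,ss = C₀·R = 9 × 8/7 ≈ 10.286 mcg/mL.
Steady-state trough Cmin,ss = Cmax,ss·f ≈ 10.286 × 0.125 ≈ 1.286 mcg/mL.
Trough 1.3 mcg/mL vs MEC 1 mcg/mL: adequate.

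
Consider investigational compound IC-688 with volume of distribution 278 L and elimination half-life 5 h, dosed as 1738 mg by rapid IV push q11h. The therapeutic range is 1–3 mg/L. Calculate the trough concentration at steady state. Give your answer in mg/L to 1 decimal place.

1.7 mg/L

k = ln2/t½ = ln2/5 ≈ 0.138629 h⁻¹; fraction remaining f = e^(−kτ) = e^(−0.138629×11) ≈ 0.2176.
At steady state, accumulation factor R = 1/(1 − e^(−kτ)) ≈ 1.2781.
Each bolus raises the concentration by D/Vd = 1738/278 ≈ 6.252 mg/L.
Steady-state peak Cmax,ss = C₀·R ≈ 6.252 × 1.2781 ≈ 7.991 mg/L.
Steady-state trough Cmin,ss = Cmax,ss·f ≈ 7.991 × 0.2176 ≈ 1.739 mg/L.
Trough 1.7 mg/L vs MEC 1 mg/L: adequate.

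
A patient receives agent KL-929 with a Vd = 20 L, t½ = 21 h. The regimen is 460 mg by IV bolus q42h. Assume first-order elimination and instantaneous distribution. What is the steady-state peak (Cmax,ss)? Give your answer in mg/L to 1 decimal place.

τ = 42 h = 2 half-lives, so f = (1/2)^2 = 0.25.
Accumulation ratio R = 1/(1 − f) = 1/0.75 = 4/3.
Single-dose peak C₀ = D/Vd = 460/20 = 23 mg/L.
Steady-state peak Cmax,ss = C₀·R = 23 × 4/3 ≈ 30.667 mg/L.

30.7 mg/L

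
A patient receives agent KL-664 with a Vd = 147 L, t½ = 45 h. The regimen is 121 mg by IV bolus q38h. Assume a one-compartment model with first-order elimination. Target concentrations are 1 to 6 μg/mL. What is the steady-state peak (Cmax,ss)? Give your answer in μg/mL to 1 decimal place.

1.9 μg/mL

k = ln2/t½ = ln2/45 ≈ 0.015403 h⁻¹; fraction remaining f = e^(−kτ) = e^(−0.015403×38) ≈ 0.5569.
At steady state, accumulation factor R = 1/(1 − e^(−kτ)) ≈ 2.2568.
Each bolus raises the concentration by D/Vd = 121/147 ≈ 0.823 μg/mL.
Cmax,ss = C₀/(1 − f) ≈ 0.823/0.4431 ≈ 1.857 μg/mL.
Peak 1.9 μg/mL vs MTC 6 μg/mL: below toxic threshold.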